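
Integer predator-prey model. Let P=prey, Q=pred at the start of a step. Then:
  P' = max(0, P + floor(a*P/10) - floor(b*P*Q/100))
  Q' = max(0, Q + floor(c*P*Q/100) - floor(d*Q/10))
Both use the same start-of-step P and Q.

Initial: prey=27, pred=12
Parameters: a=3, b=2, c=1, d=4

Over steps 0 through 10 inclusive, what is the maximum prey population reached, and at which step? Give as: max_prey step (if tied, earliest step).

Step 1: prey: 27+8-6=29; pred: 12+3-4=11
Step 2: prey: 29+8-6=31; pred: 11+3-4=10
Step 3: prey: 31+9-6=34; pred: 10+3-4=9
Step 4: prey: 34+10-6=38; pred: 9+3-3=9
Step 5: prey: 38+11-6=43; pred: 9+3-3=9
Step 6: prey: 43+12-7=48; pred: 9+3-3=9
Step 7: prey: 48+14-8=54; pred: 9+4-3=10
Step 8: prey: 54+16-10=60; pred: 10+5-4=11
Step 9: prey: 60+18-13=65; pred: 11+6-4=13
Step 10: prey: 65+19-16=68; pred: 13+8-5=16
Max prey = 68 at step 10

Answer: 68 10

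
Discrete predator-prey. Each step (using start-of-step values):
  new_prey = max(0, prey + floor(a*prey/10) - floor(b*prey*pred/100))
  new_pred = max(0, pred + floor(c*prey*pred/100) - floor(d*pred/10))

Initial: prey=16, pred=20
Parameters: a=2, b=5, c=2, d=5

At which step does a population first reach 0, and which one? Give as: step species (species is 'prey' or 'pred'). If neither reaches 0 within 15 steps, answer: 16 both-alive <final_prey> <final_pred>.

Step 1: prey: 16+3-16=3; pred: 20+6-10=16
Step 2: prey: 3+0-2=1; pred: 16+0-8=8
Step 3: prey: 1+0-0=1; pred: 8+0-4=4
Step 4: prey: 1+0-0=1; pred: 4+0-2=2
Step 5: prey: 1+0-0=1; pred: 2+0-1=1
Step 6: prey: 1+0-0=1; pred: 1+0-0=1
Steps 7-15: state stable at prey=1, pred=1 (no change)
No extinction within 15 steps

Answer: 16 both-alive 1 1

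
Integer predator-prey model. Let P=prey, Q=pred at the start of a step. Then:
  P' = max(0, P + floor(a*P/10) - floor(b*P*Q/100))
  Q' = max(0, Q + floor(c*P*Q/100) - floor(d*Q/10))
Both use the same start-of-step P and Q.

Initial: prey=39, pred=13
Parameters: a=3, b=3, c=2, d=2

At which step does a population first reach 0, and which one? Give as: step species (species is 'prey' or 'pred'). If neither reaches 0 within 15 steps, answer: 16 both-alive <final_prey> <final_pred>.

Answer: 5 prey

Derivation:
Step 1: prey: 39+11-15=35; pred: 13+10-2=21
Step 2: prey: 35+10-22=23; pred: 21+14-4=31
Step 3: prey: 23+6-21=8; pred: 31+14-6=39
Step 4: prey: 8+2-9=1; pred: 39+6-7=38
Step 5: prey: 1+0-1=0; pred: 38+0-7=31
First extinction: prey at step 5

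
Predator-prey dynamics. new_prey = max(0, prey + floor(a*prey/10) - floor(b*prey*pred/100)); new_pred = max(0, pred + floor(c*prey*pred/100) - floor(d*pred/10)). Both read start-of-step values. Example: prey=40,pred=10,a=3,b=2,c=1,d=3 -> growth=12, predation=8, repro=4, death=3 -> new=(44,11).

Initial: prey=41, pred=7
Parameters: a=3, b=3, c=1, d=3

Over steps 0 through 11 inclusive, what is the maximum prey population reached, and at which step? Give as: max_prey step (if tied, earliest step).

Answer: 53 4

Derivation:
Step 1: prey: 41+12-8=45; pred: 7+2-2=7
Step 2: prey: 45+13-9=49; pred: 7+3-2=8
Step 3: prey: 49+14-11=52; pred: 8+3-2=9
Step 4: prey: 52+15-14=53; pred: 9+4-2=11
Step 5: prey: 53+15-17=51; pred: 11+5-3=13
Step 6: prey: 51+15-19=47; pred: 13+6-3=16
Step 7: prey: 47+14-22=39; pred: 16+7-4=19
Step 8: prey: 39+11-22=28; pred: 19+7-5=21
Step 9: prey: 28+8-17=19; pred: 21+5-6=20
Step 10: prey: 19+5-11=13; pred: 20+3-6=17
Step 11: prey: 13+3-6=10; pred: 17+2-5=14
Max prey = 53 at step 4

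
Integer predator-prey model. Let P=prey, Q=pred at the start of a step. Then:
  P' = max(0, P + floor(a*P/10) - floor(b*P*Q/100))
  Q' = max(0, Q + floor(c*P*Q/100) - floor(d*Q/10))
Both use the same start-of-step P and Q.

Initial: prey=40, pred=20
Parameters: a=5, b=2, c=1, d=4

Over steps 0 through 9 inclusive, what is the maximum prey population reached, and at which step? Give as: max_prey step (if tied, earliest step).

Step 1: prey: 40+20-16=44; pred: 20+8-8=20
Step 2: prey: 44+22-17=49; pred: 20+8-8=20
Step 3: prey: 49+24-19=54; pred: 20+9-8=21
Step 4: prey: 54+27-22=59; pred: 21+11-8=24
Step 5: prey: 59+29-28=60; pred: 24+14-9=29
Step 6: prey: 60+30-34=56; pred: 29+17-11=35
Step 7: prey: 56+28-39=45; pred: 35+19-14=40
Step 8: prey: 45+22-36=31; pred: 40+18-16=42
Step 9: prey: 31+15-26=20; pred: 42+13-16=39
Max prey = 60 at step 5

Answer: 60 5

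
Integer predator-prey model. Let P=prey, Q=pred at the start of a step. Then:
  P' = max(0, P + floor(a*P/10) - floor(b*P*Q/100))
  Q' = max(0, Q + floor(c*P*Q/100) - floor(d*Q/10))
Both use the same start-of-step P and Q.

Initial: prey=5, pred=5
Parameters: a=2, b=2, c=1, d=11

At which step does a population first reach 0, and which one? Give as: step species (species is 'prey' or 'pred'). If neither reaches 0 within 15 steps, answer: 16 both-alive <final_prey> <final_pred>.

Answer: 1 pred

Derivation:
Step 1: prey: 5+1-0=6; pred: 5+0-5=0
First extinction: pred at step 1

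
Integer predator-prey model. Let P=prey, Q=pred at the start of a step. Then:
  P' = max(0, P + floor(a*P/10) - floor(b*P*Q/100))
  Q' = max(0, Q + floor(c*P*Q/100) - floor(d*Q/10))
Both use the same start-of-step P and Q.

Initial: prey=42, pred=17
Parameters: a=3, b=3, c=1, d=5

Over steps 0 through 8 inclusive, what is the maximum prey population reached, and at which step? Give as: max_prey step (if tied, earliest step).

Answer: 45 8

Derivation:
Step 1: prey: 42+12-21=33; pred: 17+7-8=16
Step 2: prey: 33+9-15=27; pred: 16+5-8=13
Step 3: prey: 27+8-10=25; pred: 13+3-6=10
Step 4: prey: 25+7-7=25; pred: 10+2-5=7
Step 5: prey: 25+7-5=27; pred: 7+1-3=5
Step 6: prey: 27+8-4=31; pred: 5+1-2=4
Step 7: prey: 31+9-3=37; pred: 4+1-2=3
Step 8: prey: 37+11-3=45; pred: 3+1-1=3
Max prey = 45 at step 8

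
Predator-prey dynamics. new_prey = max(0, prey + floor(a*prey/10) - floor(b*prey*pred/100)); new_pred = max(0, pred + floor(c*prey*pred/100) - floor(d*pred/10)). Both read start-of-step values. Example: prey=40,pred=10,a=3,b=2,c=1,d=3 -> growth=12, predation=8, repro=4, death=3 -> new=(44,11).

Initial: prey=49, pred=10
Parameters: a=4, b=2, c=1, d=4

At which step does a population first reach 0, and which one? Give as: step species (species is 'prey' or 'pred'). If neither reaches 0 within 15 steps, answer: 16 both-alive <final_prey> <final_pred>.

Step 1: prey: 49+19-9=59; pred: 10+4-4=10
Step 2: prey: 59+23-11=71; pred: 10+5-4=11
Step 3: prey: 71+28-15=84; pred: 11+7-4=14
Step 4: prey: 84+33-23=94; pred: 14+11-5=20
Step 5: prey: 94+37-37=94; pred: 20+18-8=30
Step 6: prey: 94+37-56=75; pred: 30+28-12=46
Step 7: prey: 75+30-69=36; pred: 46+34-18=62
Step 8: prey: 36+14-44=6; pred: 62+22-24=60
Step 9: prey: 6+2-7=1; pred: 60+3-24=39
Step 10: prey: 1+0-0=1; pred: 39+0-15=24
Step 11: prey: 1+0-0=1; pred: 24+0-9=15
Step 12: prey: 1+0-0=1; pred: 15+0-6=9
Step 13: prey: 1+0-0=1; pred: 9+0-3=6
Step 14: prey: 1+0-0=1; pred: 6+0-2=4
Step 15: prey: 1+0-0=1; pred: 4+0-1=3
No extinction within 15 steps

Answer: 16 both-alive 1 3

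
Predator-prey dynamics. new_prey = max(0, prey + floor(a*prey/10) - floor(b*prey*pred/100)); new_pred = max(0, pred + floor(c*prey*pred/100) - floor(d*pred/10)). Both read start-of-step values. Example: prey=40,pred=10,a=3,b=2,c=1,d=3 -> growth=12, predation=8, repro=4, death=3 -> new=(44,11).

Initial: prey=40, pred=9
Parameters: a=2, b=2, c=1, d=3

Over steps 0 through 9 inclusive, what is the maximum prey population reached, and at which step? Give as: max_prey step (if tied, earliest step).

Answer: 41 1

Derivation:
Step 1: prey: 40+8-7=41; pred: 9+3-2=10
Step 2: prey: 41+8-8=41; pred: 10+4-3=11
Step 3: prey: 41+8-9=40; pred: 11+4-3=12
Step 4: prey: 40+8-9=39; pred: 12+4-3=13
Step 5: prey: 39+7-10=36; pred: 13+5-3=15
Step 6: prey: 36+7-10=33; pred: 15+5-4=16
Step 7: prey: 33+6-10=29; pred: 16+5-4=17
Step 8: prey: 29+5-9=25; pred: 17+4-5=16
Step 9: prey: 25+5-8=22; pred: 16+4-4=16
Max prey = 41 at step 1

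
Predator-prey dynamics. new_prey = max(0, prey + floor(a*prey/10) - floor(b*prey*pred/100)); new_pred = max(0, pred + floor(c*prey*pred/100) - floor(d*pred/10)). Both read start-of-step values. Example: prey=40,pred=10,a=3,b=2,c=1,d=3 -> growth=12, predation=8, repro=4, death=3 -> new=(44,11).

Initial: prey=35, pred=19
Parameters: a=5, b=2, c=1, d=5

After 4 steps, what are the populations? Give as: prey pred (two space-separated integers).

Answer: 71 14

Derivation:
Step 1: prey: 35+17-13=39; pred: 19+6-9=16
Step 2: prey: 39+19-12=46; pred: 16+6-8=14
Step 3: prey: 46+23-12=57; pred: 14+6-7=13
Step 4: prey: 57+28-14=71; pred: 13+7-6=14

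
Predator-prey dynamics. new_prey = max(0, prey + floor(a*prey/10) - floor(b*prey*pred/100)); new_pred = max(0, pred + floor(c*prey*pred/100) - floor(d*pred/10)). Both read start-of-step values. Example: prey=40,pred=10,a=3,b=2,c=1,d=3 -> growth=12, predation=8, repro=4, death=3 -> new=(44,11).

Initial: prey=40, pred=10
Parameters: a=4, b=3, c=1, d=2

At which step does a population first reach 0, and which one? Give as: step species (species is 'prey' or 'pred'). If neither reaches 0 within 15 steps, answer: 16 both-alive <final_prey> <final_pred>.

Step 1: prey: 40+16-12=44; pred: 10+4-2=12
Step 2: prey: 44+17-15=46; pred: 12+5-2=15
Step 3: prey: 46+18-20=44; pred: 15+6-3=18
Step 4: prey: 44+17-23=38; pred: 18+7-3=22
Step 5: prey: 38+15-25=28; pred: 22+8-4=26
Step 6: prey: 28+11-21=18; pred: 26+7-5=28
Step 7: prey: 18+7-15=10; pred: 28+5-5=28
Step 8: prey: 10+4-8=6; pred: 28+2-5=25
Step 9: prey: 6+2-4=4; pred: 25+1-5=21
Step 10: prey: 4+1-2=3; pred: 21+0-4=17
Step 11: prey: 3+1-1=3; pred: 17+0-3=14
Step 12: prey: 3+1-1=3; pred: 14+0-2=12
Step 13: prey: 3+1-1=3; pred: 12+0-2=10
Step 14: prey: 3+1-0=4; pred: 10+0-2=8
Step 15: prey: 4+1-0=5; pred: 8+0-1=7
No extinction within 15 steps

Answer: 16 both-alive 5 7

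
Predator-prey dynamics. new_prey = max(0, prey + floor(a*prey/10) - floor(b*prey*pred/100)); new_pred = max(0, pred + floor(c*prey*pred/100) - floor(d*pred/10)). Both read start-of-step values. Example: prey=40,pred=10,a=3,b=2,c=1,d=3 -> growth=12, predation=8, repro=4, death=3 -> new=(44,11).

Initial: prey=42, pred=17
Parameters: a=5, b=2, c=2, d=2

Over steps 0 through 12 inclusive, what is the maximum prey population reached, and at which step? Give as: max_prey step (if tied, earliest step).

Answer: 49 1

Derivation:
Step 1: prey: 42+21-14=49; pred: 17+14-3=28
Step 2: prey: 49+24-27=46; pred: 28+27-5=50
Step 3: prey: 46+23-46=23; pred: 50+46-10=86
Step 4: prey: 23+11-39=0; pred: 86+39-17=108
Step 5: prey: 0+0-0=0; pred: 108+0-21=87
Step 6: prey: 0+0-0=0; pred: 87+0-17=70
Step 7: prey: 0+0-0=0; pred: 70+0-14=56
Step 8: prey: 0+0-0=0; pred: 56+0-11=45
Step 9: prey: 0+0-0=0; pred: 45+0-9=36
Step 10: prey: 0+0-0=0; pred: 36+0-7=29
Step 11: prey: 0+0-0=0; pred: 29+0-5=24
Step 12: prey: 0+0-0=0; pred: 24+0-4=20
Max prey = 49 at step 1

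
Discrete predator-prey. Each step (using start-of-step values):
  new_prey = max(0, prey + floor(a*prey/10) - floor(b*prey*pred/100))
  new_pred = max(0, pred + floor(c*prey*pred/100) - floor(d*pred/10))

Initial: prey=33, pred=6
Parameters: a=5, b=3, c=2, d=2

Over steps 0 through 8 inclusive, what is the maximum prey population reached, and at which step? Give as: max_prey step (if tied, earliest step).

Answer: 61 3

Derivation:
Step 1: prey: 33+16-5=44; pred: 6+3-1=8
Step 2: prey: 44+22-10=56; pred: 8+7-1=14
Step 3: prey: 56+28-23=61; pred: 14+15-2=27
Step 4: prey: 61+30-49=42; pred: 27+32-5=54
Step 5: prey: 42+21-68=0; pred: 54+45-10=89
Step 6: prey: 0+0-0=0; pred: 89+0-17=72
Step 7: prey: 0+0-0=0; pred: 72+0-14=58
Step 8: prey: 0+0-0=0; pred: 58+0-11=47
Max prey = 61 at step 3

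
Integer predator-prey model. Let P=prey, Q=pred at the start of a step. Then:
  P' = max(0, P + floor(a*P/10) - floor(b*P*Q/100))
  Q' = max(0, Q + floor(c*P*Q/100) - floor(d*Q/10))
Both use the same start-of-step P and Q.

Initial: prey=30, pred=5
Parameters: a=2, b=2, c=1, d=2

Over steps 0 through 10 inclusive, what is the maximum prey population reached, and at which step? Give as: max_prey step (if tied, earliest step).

Answer: 51 7

Derivation:
Step 1: prey: 30+6-3=33; pred: 5+1-1=5
Step 2: prey: 33+6-3=36; pred: 5+1-1=5
Step 3: prey: 36+7-3=40; pred: 5+1-1=5
Step 4: prey: 40+8-4=44; pred: 5+2-1=6
Step 5: prey: 44+8-5=47; pred: 6+2-1=7
Step 6: prey: 47+9-6=50; pred: 7+3-1=9
Step 7: prey: 50+10-9=51; pred: 9+4-1=12
Step 8: prey: 51+10-12=49; pred: 12+6-2=16
Step 9: prey: 49+9-15=43; pred: 16+7-3=20
Step 10: prey: 43+8-17=34; pred: 20+8-4=24
Max prey = 51 at step 7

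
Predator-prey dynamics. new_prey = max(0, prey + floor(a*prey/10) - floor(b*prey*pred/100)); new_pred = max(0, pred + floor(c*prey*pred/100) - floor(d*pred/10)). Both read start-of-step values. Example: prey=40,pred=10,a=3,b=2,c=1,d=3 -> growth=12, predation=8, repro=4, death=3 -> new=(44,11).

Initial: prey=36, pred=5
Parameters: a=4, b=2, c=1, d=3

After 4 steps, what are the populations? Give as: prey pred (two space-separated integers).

Step 1: prey: 36+14-3=47; pred: 5+1-1=5
Step 2: prey: 47+18-4=61; pred: 5+2-1=6
Step 3: prey: 61+24-7=78; pred: 6+3-1=8
Step 4: prey: 78+31-12=97; pred: 8+6-2=12

Answer: 97 12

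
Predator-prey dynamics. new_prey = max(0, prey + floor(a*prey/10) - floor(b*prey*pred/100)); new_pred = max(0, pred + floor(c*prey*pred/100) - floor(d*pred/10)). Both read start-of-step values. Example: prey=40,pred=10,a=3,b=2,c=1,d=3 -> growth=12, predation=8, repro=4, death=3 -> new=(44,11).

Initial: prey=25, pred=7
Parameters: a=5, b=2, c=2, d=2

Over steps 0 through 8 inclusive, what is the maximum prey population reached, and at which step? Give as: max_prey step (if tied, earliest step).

Answer: 56 4

Derivation:
Step 1: prey: 25+12-3=34; pred: 7+3-1=9
Step 2: prey: 34+17-6=45; pred: 9+6-1=14
Step 3: prey: 45+22-12=55; pred: 14+12-2=24
Step 4: prey: 55+27-26=56; pred: 24+26-4=46
Step 5: prey: 56+28-51=33; pred: 46+51-9=88
Step 6: prey: 33+16-58=0; pred: 88+58-17=129
Step 7: prey: 0+0-0=0; pred: 129+0-25=104
Step 8: prey: 0+0-0=0; pred: 104+0-20=84
Max prey = 56 at step 4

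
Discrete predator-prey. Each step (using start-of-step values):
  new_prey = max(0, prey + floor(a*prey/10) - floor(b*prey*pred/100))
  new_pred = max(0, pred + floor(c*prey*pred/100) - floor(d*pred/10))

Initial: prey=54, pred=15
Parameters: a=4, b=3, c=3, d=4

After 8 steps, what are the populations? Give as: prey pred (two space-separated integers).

Step 1: prey: 54+21-24=51; pred: 15+24-6=33
Step 2: prey: 51+20-50=21; pred: 33+50-13=70
Step 3: prey: 21+8-44=0; pred: 70+44-28=86
Step 4: prey: 0+0-0=0; pred: 86+0-34=52
Step 5: prey: 0+0-0=0; pred: 52+0-20=32
Step 6: prey: 0+0-0=0; pred: 32+0-12=20
Step 7: prey: 0+0-0=0; pred: 20+0-8=12
Step 8: prey: 0+0-0=0; pred: 12+0-4=8

Answer: 0 8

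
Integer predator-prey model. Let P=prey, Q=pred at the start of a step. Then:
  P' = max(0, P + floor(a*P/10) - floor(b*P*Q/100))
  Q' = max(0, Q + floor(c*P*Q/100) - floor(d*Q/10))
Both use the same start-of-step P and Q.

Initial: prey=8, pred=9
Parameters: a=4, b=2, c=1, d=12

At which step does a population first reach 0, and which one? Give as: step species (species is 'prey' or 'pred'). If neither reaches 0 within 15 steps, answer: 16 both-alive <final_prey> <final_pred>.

Answer: 1 pred

Derivation:
Step 1: prey: 8+3-1=10; pred: 9+0-10=0
First extinction: pred at step 1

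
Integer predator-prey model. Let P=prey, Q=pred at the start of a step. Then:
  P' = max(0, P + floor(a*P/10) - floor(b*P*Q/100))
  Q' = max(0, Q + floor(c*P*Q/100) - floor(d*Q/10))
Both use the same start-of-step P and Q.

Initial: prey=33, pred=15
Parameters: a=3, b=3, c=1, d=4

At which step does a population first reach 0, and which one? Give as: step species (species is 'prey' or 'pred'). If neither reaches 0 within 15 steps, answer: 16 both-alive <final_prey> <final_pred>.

Step 1: prey: 33+9-14=28; pred: 15+4-6=13
Step 2: prey: 28+8-10=26; pred: 13+3-5=11
Step 3: prey: 26+7-8=25; pred: 11+2-4=9
Step 4: prey: 25+7-6=26; pred: 9+2-3=8
Step 5: prey: 26+7-6=27; pred: 8+2-3=7
Step 6: prey: 27+8-5=30; pred: 7+1-2=6
Step 7: prey: 30+9-5=34; pred: 6+1-2=5
Step 8: prey: 34+10-5=39; pred: 5+1-2=4
Step 9: prey: 39+11-4=46; pred: 4+1-1=4
Step 10: prey: 46+13-5=54; pred: 4+1-1=4
Step 11: prey: 54+16-6=64; pred: 4+2-1=5
Step 12: prey: 64+19-9=74; pred: 5+3-2=6
Step 13: prey: 74+22-13=83; pred: 6+4-2=8
Step 14: prey: 83+24-19=88; pred: 8+6-3=11
Step 15: prey: 88+26-29=85; pred: 11+9-4=16
No extinction within 15 steps

Answer: 16 both-alive 85 16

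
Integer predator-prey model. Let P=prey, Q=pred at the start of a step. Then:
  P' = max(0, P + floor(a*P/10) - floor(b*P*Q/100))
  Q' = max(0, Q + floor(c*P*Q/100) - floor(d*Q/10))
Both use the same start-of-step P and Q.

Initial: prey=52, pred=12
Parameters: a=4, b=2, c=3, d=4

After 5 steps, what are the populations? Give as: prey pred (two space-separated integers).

Step 1: prey: 52+20-12=60; pred: 12+18-4=26
Step 2: prey: 60+24-31=53; pred: 26+46-10=62
Step 3: prey: 53+21-65=9; pred: 62+98-24=136
Step 4: prey: 9+3-24=0; pred: 136+36-54=118
Step 5: prey: 0+0-0=0; pred: 118+0-47=71

Answer: 0 71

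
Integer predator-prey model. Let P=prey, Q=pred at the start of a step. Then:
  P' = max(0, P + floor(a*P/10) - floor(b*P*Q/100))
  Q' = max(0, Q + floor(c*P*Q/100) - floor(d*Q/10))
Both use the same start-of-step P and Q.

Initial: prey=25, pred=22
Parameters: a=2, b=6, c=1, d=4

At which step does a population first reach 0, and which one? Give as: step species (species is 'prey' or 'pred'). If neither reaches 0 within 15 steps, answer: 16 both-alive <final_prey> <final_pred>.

Answer: 1 prey

Derivation:
Step 1: prey: 25+5-33=0; pred: 22+5-8=19
First extinction: prey at step 1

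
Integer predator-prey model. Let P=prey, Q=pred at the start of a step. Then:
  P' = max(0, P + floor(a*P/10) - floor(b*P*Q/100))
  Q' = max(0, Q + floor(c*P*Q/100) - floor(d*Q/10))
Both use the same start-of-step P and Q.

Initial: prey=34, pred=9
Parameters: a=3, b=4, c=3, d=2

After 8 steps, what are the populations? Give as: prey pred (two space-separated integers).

Step 1: prey: 34+10-12=32; pred: 9+9-1=17
Step 2: prey: 32+9-21=20; pred: 17+16-3=30
Step 3: prey: 20+6-24=2; pred: 30+18-6=42
Step 4: prey: 2+0-3=0; pred: 42+2-8=36
Step 5: prey: 0+0-0=0; pred: 36+0-7=29
Step 6: prey: 0+0-0=0; pred: 29+0-5=24
Step 7: prey: 0+0-0=0; pred: 24+0-4=20
Step 8: prey: 0+0-0=0; pred: 20+0-4=16

Answer: 0 16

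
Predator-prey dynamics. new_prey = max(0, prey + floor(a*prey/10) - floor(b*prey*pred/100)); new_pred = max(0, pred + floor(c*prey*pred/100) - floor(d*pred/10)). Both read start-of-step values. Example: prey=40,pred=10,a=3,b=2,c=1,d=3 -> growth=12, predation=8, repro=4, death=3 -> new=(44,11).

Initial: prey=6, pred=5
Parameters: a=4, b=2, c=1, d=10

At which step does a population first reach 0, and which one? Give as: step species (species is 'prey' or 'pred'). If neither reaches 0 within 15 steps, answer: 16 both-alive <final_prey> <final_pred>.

Step 1: prey: 6+2-0=8; pred: 5+0-5=0
First extinction: pred at step 1

Answer: 1 pred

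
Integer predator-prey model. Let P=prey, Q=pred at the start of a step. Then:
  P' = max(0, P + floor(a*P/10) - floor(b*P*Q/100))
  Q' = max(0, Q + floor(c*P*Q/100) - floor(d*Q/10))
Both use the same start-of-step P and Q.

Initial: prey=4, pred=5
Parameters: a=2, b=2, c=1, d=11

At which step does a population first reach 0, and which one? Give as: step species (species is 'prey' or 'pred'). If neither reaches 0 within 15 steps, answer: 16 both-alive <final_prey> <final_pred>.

Answer: 1 pred

Derivation:
Step 1: prey: 4+0-0=4; pred: 5+0-5=0
First extinction: pred at step 1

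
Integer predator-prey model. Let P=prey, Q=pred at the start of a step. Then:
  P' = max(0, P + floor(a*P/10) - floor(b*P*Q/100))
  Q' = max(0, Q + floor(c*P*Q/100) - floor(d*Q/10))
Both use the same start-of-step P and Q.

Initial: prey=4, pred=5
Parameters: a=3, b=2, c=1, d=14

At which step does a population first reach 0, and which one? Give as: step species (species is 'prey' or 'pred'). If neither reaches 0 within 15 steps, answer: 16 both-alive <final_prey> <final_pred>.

Answer: 1 pred

Derivation:
Step 1: prey: 4+1-0=5; pred: 5+0-7=0
First extinction: pred at step 1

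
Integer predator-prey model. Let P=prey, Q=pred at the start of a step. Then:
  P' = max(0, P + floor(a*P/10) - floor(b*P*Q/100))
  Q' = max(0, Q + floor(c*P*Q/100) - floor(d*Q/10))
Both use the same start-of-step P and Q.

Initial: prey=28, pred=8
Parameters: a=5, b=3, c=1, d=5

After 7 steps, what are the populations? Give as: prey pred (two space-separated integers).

Step 1: prey: 28+14-6=36; pred: 8+2-4=6
Step 2: prey: 36+18-6=48; pred: 6+2-3=5
Step 3: prey: 48+24-7=65; pred: 5+2-2=5
Step 4: prey: 65+32-9=88; pred: 5+3-2=6
Step 5: prey: 88+44-15=117; pred: 6+5-3=8
Step 6: prey: 117+58-28=147; pred: 8+9-4=13
Step 7: prey: 147+73-57=163; pred: 13+19-6=26

Answer: 163 26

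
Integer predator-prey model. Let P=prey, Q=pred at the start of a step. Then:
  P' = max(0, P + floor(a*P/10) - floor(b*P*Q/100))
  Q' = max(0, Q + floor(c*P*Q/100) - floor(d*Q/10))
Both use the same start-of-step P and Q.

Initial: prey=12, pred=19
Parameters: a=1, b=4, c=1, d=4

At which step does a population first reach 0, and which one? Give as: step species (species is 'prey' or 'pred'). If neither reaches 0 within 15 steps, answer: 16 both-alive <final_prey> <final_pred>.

Step 1: prey: 12+1-9=4; pred: 19+2-7=14
Step 2: prey: 4+0-2=2; pred: 14+0-5=9
Step 3: prey: 2+0-0=2; pred: 9+0-3=6
Step 4: prey: 2+0-0=2; pred: 6+0-2=4
Step 5: prey: 2+0-0=2; pred: 4+0-1=3
Step 6: prey: 2+0-0=2; pred: 3+0-1=2
Step 7: prey: 2+0-0=2; pred: 2+0-0=2
Steps 8-15: state stable at prey=2, pred=2 (no change)
No extinction within 15 steps

Answer: 16 both-alive 2 2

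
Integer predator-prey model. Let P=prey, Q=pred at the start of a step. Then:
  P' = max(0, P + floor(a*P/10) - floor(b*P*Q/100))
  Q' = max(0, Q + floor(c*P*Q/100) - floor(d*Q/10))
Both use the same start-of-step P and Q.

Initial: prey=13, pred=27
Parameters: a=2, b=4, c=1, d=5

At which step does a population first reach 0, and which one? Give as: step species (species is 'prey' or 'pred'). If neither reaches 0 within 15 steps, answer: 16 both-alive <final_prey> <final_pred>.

Step 1: prey: 13+2-14=1; pred: 27+3-13=17
Step 2: prey: 1+0-0=1; pred: 17+0-8=9
Step 3: prey: 1+0-0=1; pred: 9+0-4=5
Step 4: prey: 1+0-0=1; pred: 5+0-2=3
Step 5: prey: 1+0-0=1; pred: 3+0-1=2
Step 6: prey: 1+0-0=1; pred: 2+0-1=1
Step 7: prey: 1+0-0=1; pred: 1+0-0=1
Steps 8-15: state stable at prey=1, pred=1 (no change)
No extinction within 15 steps

Answer: 16 both-alive 1 1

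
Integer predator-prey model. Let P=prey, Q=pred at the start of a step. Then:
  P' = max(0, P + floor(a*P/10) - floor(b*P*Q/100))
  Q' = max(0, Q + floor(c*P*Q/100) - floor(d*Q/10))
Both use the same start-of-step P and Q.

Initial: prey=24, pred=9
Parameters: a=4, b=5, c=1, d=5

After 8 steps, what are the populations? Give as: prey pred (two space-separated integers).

Step 1: prey: 24+9-10=23; pred: 9+2-4=7
Step 2: prey: 23+9-8=24; pred: 7+1-3=5
Step 3: prey: 24+9-6=27; pred: 5+1-2=4
Step 4: prey: 27+10-5=32; pred: 4+1-2=3
Step 5: prey: 32+12-4=40; pred: 3+0-1=2
Step 6: prey: 40+16-4=52; pred: 2+0-1=1
Step 7: prey: 52+20-2=70; pred: 1+0-0=1
Step 8: prey: 70+28-3=95; pred: 1+0-0=1

Answer: 95 1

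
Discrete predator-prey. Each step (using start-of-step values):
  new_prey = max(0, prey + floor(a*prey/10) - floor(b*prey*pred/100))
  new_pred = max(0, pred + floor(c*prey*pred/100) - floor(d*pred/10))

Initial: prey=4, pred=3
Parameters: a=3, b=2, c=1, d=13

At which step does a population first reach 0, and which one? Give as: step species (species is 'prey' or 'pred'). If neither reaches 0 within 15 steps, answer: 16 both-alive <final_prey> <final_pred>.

Answer: 1 pred

Derivation:
Step 1: prey: 4+1-0=5; pred: 3+0-3=0
First extinction: pred at step 1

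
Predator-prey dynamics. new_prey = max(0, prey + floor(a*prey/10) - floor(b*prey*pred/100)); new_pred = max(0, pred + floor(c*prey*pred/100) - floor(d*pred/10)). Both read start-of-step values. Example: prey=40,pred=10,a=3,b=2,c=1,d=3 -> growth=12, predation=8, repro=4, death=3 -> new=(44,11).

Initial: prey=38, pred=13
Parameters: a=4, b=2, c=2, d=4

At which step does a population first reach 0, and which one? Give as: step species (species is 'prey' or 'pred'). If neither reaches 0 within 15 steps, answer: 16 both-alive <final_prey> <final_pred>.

Step 1: prey: 38+15-9=44; pred: 13+9-5=17
Step 2: prey: 44+17-14=47; pred: 17+14-6=25
Step 3: prey: 47+18-23=42; pred: 25+23-10=38
Step 4: prey: 42+16-31=27; pred: 38+31-15=54
Step 5: prey: 27+10-29=8; pred: 54+29-21=62
Step 6: prey: 8+3-9=2; pred: 62+9-24=47
Step 7: prey: 2+0-1=1; pred: 47+1-18=30
Step 8: prey: 1+0-0=1; pred: 30+0-12=18
Step 9: prey: 1+0-0=1; pred: 18+0-7=11
Step 10: prey: 1+0-0=1; pred: 11+0-4=7
Step 11: prey: 1+0-0=1; pred: 7+0-2=5
Step 12: prey: 1+0-0=1; pred: 5+0-2=3
Step 13: prey: 1+0-0=1; pred: 3+0-1=2
Step 14: prey: 1+0-0=1; pred: 2+0-0=2
Steps 15-15: state stable at prey=1, pred=2 (no change)
No extinction within 15 steps

Answer: 16 both-alive 1 2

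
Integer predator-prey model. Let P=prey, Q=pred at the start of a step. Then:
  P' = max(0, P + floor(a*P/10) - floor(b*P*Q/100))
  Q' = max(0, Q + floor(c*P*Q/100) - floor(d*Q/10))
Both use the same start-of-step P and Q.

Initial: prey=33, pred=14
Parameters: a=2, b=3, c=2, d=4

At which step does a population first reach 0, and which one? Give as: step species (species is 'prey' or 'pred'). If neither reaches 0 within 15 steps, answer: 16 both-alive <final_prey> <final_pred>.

Answer: 16 both-alive 19 2

Derivation:
Step 1: prey: 33+6-13=26; pred: 14+9-5=18
Step 2: prey: 26+5-14=17; pred: 18+9-7=20
Step 3: prey: 17+3-10=10; pred: 20+6-8=18
Step 4: prey: 10+2-5=7; pred: 18+3-7=14
Step 5: prey: 7+1-2=6; pred: 14+1-5=10
Step 6: prey: 6+1-1=6; pred: 10+1-4=7
Step 7: prey: 6+1-1=6; pred: 7+0-2=5
Step 8: prey: 6+1-0=7; pred: 5+0-2=3
Step 9: prey: 7+1-0=8; pred: 3+0-1=2
Step 10: prey: 8+1-0=9; pred: 2+0-0=2
Step 11: prey: 9+1-0=10; pred: 2+0-0=2
Step 12: prey: 10+2-0=12; pred: 2+0-0=2
Step 13: prey: 12+2-0=14; pred: 2+0-0=2
Step 14: prey: 14+2-0=16; pred: 2+0-0=2
Step 15: prey: 16+3-0=19; pred: 2+0-0=2
No extinction within 15 steps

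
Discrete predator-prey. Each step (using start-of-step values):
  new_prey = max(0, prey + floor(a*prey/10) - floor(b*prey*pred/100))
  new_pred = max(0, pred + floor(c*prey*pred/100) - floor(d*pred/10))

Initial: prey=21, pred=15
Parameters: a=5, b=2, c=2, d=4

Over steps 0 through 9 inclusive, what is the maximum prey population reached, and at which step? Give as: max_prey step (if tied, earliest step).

Answer: 41 4

Derivation:
Step 1: prey: 21+10-6=25; pred: 15+6-6=15
Step 2: prey: 25+12-7=30; pred: 15+7-6=16
Step 3: prey: 30+15-9=36; pred: 16+9-6=19
Step 4: prey: 36+18-13=41; pred: 19+13-7=25
Step 5: prey: 41+20-20=41; pred: 25+20-10=35
Step 6: prey: 41+20-28=33; pred: 35+28-14=49
Step 7: prey: 33+16-32=17; pred: 49+32-19=62
Step 8: prey: 17+8-21=4; pred: 62+21-24=59
Step 9: prey: 4+2-4=2; pred: 59+4-23=40
Max prey = 41 at step 4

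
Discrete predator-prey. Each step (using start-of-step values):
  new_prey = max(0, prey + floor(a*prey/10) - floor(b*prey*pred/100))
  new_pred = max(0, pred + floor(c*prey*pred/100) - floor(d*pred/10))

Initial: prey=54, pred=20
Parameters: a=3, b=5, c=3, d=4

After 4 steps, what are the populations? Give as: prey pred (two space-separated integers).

Step 1: prey: 54+16-54=16; pred: 20+32-8=44
Step 2: prey: 16+4-35=0; pred: 44+21-17=48
Step 3: prey: 0+0-0=0; pred: 48+0-19=29
Step 4: prey: 0+0-0=0; pred: 29+0-11=18

Answer: 0 18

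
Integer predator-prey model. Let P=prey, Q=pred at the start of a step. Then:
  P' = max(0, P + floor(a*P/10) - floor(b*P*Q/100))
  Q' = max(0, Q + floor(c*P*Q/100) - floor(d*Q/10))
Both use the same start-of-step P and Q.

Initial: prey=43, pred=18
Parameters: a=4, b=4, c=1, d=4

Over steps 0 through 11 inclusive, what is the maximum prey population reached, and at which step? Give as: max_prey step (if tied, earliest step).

Step 1: prey: 43+17-30=30; pred: 18+7-7=18
Step 2: prey: 30+12-21=21; pred: 18+5-7=16
Step 3: prey: 21+8-13=16; pred: 16+3-6=13
Step 4: prey: 16+6-8=14; pred: 13+2-5=10
Step 5: prey: 14+5-5=14; pred: 10+1-4=7
Step 6: prey: 14+5-3=16; pred: 7+0-2=5
Step 7: prey: 16+6-3=19; pred: 5+0-2=3
Step 8: prey: 19+7-2=24; pred: 3+0-1=2
Step 9: prey: 24+9-1=32; pred: 2+0-0=2
Step 10: prey: 32+12-2=42; pred: 2+0-0=2
Step 11: prey: 42+16-3=55; pred: 2+0-0=2
Max prey = 55 at step 11

Answer: 55 11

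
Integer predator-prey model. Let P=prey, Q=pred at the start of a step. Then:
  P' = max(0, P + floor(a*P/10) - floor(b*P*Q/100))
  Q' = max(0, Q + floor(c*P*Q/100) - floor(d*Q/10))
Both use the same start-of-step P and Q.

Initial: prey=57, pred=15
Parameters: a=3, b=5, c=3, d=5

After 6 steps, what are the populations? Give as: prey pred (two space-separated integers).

Answer: 0 3

Derivation:
Step 1: prey: 57+17-42=32; pred: 15+25-7=33
Step 2: prey: 32+9-52=0; pred: 33+31-16=48
Step 3: prey: 0+0-0=0; pred: 48+0-24=24
Step 4: prey: 0+0-0=0; pred: 24+0-12=12
Step 5: prey: 0+0-0=0; pred: 12+0-6=6
Step 6: prey: 0+0-0=0; pred: 6+0-3=3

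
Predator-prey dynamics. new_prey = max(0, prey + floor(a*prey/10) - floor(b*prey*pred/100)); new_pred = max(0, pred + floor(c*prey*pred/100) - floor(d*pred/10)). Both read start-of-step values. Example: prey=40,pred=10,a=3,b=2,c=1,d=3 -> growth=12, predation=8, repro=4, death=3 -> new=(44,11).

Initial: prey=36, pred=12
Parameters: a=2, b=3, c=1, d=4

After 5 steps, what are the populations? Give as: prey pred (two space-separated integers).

Answer: 20 6

Derivation:
Step 1: prey: 36+7-12=31; pred: 12+4-4=12
Step 2: prey: 31+6-11=26; pred: 12+3-4=11
Step 3: prey: 26+5-8=23; pred: 11+2-4=9
Step 4: prey: 23+4-6=21; pred: 9+2-3=8
Step 5: prey: 21+4-5=20; pred: 8+1-3=6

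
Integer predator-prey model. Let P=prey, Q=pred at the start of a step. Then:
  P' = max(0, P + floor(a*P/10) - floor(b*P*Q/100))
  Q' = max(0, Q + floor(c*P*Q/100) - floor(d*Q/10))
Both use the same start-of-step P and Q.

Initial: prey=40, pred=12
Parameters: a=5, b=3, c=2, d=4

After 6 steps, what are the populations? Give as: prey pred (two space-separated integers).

Step 1: prey: 40+20-14=46; pred: 12+9-4=17
Step 2: prey: 46+23-23=46; pred: 17+15-6=26
Step 3: prey: 46+23-35=34; pred: 26+23-10=39
Step 4: prey: 34+17-39=12; pred: 39+26-15=50
Step 5: prey: 12+6-18=0; pred: 50+12-20=42
Step 6: prey: 0+0-0=0; pred: 42+0-16=26

Answer: 0 26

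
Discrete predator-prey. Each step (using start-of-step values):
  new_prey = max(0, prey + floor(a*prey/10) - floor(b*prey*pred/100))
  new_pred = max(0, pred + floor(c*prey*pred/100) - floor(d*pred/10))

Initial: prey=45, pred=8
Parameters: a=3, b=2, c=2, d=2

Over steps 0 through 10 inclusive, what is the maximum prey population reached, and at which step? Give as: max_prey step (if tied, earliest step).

Step 1: prey: 45+13-7=51; pred: 8+7-1=14
Step 2: prey: 51+15-14=52; pred: 14+14-2=26
Step 3: prey: 52+15-27=40; pred: 26+27-5=48
Step 4: prey: 40+12-38=14; pred: 48+38-9=77
Step 5: prey: 14+4-21=0; pred: 77+21-15=83
Step 6: prey: 0+0-0=0; pred: 83+0-16=67
Step 7: prey: 0+0-0=0; pred: 67+0-13=54
Step 8: prey: 0+0-0=0; pred: 54+0-10=44
Step 9: prey: 0+0-0=0; pred: 44+0-8=36
Step 10: prey: 0+0-0=0; pred: 36+0-7=29
Max prey = 52 at step 2

Answer: 52 2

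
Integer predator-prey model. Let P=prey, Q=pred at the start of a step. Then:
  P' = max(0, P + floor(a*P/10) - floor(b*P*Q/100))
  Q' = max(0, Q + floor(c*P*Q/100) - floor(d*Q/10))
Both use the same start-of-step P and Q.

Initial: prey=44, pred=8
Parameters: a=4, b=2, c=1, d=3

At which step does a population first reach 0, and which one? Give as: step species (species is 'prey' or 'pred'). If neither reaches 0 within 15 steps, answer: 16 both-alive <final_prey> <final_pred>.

Answer: 9 prey

Derivation:
Step 1: prey: 44+17-7=54; pred: 8+3-2=9
Step 2: prey: 54+21-9=66; pred: 9+4-2=11
Step 3: prey: 66+26-14=78; pred: 11+7-3=15
Step 4: prey: 78+31-23=86; pred: 15+11-4=22
Step 5: prey: 86+34-37=83; pred: 22+18-6=34
Step 6: prey: 83+33-56=60; pred: 34+28-10=52
Step 7: prey: 60+24-62=22; pred: 52+31-15=68
Step 8: prey: 22+8-29=1; pred: 68+14-20=62
Step 9: prey: 1+0-1=0; pred: 62+0-18=44
First extinction: prey at step 9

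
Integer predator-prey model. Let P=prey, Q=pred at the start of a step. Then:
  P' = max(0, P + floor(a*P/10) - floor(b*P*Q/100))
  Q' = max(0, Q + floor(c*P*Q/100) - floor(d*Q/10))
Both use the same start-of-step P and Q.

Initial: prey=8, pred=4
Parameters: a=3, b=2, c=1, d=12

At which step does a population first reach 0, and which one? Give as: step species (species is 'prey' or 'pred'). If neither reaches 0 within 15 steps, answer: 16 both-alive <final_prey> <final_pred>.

Step 1: prey: 8+2-0=10; pred: 4+0-4=0
First extinction: pred at step 1

Answer: 1 pred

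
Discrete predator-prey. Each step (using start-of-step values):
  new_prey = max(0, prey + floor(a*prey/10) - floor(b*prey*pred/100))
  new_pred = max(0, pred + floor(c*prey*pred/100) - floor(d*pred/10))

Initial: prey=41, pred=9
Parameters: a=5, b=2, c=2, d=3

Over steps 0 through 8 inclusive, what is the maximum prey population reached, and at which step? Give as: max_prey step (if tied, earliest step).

Answer: 66 2

Derivation:
Step 1: prey: 41+20-7=54; pred: 9+7-2=14
Step 2: prey: 54+27-15=66; pred: 14+15-4=25
Step 3: prey: 66+33-33=66; pred: 25+33-7=51
Step 4: prey: 66+33-67=32; pred: 51+67-15=103
Step 5: prey: 32+16-65=0; pred: 103+65-30=138
Step 6: prey: 0+0-0=0; pred: 138+0-41=97
Step 7: prey: 0+0-0=0; pred: 97+0-29=68
Step 8: prey: 0+0-0=0; pred: 68+0-20=48
Max prey = 66 at step 2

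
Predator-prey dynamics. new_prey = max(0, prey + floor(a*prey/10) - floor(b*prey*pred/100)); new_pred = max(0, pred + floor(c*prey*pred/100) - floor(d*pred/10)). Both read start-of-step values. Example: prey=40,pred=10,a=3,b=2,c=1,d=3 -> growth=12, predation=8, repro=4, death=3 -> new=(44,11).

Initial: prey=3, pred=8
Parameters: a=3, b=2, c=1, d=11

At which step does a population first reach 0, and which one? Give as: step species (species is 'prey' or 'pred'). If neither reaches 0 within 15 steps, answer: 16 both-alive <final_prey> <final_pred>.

Answer: 1 pred

Derivation:
Step 1: prey: 3+0-0=3; pred: 8+0-8=0
First extinction: pred at step 1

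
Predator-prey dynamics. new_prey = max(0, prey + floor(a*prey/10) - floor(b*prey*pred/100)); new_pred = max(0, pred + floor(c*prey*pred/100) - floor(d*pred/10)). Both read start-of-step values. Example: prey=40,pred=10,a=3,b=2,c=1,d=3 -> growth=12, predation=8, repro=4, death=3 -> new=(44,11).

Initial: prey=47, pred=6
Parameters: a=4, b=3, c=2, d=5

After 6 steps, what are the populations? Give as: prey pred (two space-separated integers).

Answer: 0 35

Derivation:
Step 1: prey: 47+18-8=57; pred: 6+5-3=8
Step 2: prey: 57+22-13=66; pred: 8+9-4=13
Step 3: prey: 66+26-25=67; pred: 13+17-6=24
Step 4: prey: 67+26-48=45; pred: 24+32-12=44
Step 5: prey: 45+18-59=4; pred: 44+39-22=61
Step 6: prey: 4+1-7=0; pred: 61+4-30=35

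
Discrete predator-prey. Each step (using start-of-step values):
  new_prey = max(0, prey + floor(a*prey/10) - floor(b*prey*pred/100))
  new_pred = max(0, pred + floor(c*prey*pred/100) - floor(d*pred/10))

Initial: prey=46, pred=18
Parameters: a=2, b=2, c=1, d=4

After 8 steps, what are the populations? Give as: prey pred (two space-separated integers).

Answer: 21 6

Derivation:
Step 1: prey: 46+9-16=39; pred: 18+8-7=19
Step 2: prey: 39+7-14=32; pred: 19+7-7=19
Step 3: prey: 32+6-12=26; pred: 19+6-7=18
Step 4: prey: 26+5-9=22; pred: 18+4-7=15
Step 5: prey: 22+4-6=20; pred: 15+3-6=12
Step 6: prey: 20+4-4=20; pred: 12+2-4=10
Step 7: prey: 20+4-4=20; pred: 10+2-4=8
Step 8: prey: 20+4-3=21; pred: 8+1-3=6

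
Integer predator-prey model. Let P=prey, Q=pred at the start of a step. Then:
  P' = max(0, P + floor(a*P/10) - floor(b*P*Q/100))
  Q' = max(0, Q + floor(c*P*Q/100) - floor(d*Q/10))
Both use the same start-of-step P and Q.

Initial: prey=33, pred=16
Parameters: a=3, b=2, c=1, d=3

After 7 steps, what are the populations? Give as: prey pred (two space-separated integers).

Answer: 28 16

Derivation:
Step 1: prey: 33+9-10=32; pred: 16+5-4=17
Step 2: prey: 32+9-10=31; pred: 17+5-5=17
Step 3: prey: 31+9-10=30; pred: 17+5-5=17
Step 4: prey: 30+9-10=29; pred: 17+5-5=17
Step 5: prey: 29+8-9=28; pred: 17+4-5=16
Step 6: prey: 28+8-8=28; pred: 16+4-4=16
Step 7: prey: 28+8-8=28; pred: 16+4-4=16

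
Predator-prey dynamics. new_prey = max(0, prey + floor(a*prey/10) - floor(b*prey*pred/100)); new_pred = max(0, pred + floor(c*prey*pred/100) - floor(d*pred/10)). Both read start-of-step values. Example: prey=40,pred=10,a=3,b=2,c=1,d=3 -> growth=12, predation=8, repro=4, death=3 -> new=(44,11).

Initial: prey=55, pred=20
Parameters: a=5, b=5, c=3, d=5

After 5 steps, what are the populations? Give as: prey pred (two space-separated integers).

Step 1: prey: 55+27-55=27; pred: 20+33-10=43
Step 2: prey: 27+13-58=0; pred: 43+34-21=56
Step 3: prey: 0+0-0=0; pred: 56+0-28=28
Step 4: prey: 0+0-0=0; pred: 28+0-14=14
Step 5: prey: 0+0-0=0; pred: 14+0-7=7

Answer: 0 7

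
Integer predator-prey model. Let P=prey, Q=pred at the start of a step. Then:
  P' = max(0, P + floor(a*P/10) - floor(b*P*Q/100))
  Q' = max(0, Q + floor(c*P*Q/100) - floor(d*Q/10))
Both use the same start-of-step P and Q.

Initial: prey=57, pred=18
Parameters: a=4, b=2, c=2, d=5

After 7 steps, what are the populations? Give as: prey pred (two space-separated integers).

Step 1: prey: 57+22-20=59; pred: 18+20-9=29
Step 2: prey: 59+23-34=48; pred: 29+34-14=49
Step 3: prey: 48+19-47=20; pred: 49+47-24=72
Step 4: prey: 20+8-28=0; pred: 72+28-36=64
Step 5: prey: 0+0-0=0; pred: 64+0-32=32
Step 6: prey: 0+0-0=0; pred: 32+0-16=16
Step 7: prey: 0+0-0=0; pred: 16+0-8=8

Answer: 0 8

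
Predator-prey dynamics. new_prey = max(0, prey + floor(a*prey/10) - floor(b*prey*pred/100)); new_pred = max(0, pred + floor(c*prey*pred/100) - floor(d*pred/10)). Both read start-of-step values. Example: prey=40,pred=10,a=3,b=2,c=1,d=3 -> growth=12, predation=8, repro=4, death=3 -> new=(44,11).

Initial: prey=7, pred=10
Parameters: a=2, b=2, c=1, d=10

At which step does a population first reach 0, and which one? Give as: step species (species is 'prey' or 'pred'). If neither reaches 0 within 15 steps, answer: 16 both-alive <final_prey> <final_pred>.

Answer: 1 pred

Derivation:
Step 1: prey: 7+1-1=7; pred: 10+0-10=0
First extinction: pred at step 1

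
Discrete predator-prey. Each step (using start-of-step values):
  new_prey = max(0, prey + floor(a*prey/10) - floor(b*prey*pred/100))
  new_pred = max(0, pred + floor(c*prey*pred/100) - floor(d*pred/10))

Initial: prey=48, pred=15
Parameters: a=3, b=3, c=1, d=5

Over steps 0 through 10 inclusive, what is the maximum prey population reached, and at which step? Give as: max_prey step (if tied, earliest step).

Answer: 63 10

Derivation:
Step 1: prey: 48+14-21=41; pred: 15+7-7=15
Step 2: prey: 41+12-18=35; pred: 15+6-7=14
Step 3: prey: 35+10-14=31; pred: 14+4-7=11
Step 4: prey: 31+9-10=30; pred: 11+3-5=9
Step 5: prey: 30+9-8=31; pred: 9+2-4=7
Step 6: prey: 31+9-6=34; pred: 7+2-3=6
Step 7: prey: 34+10-6=38; pred: 6+2-3=5
Step 8: prey: 38+11-5=44; pred: 5+1-2=4
Step 9: prey: 44+13-5=52; pred: 4+1-2=3
Step 10: prey: 52+15-4=63; pred: 3+1-1=3
Max prey = 63 at step 10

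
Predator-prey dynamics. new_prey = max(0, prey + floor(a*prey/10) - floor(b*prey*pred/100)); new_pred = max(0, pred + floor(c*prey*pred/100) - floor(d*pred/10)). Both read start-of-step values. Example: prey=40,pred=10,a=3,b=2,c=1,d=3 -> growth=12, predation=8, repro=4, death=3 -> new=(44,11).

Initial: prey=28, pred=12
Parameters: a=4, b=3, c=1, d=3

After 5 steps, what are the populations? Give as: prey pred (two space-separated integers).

Answer: 35 12

Derivation:
Step 1: prey: 28+11-10=29; pred: 12+3-3=12
Step 2: prey: 29+11-10=30; pred: 12+3-3=12
Step 3: prey: 30+12-10=32; pred: 12+3-3=12
Step 4: prey: 32+12-11=33; pred: 12+3-3=12
Step 5: prey: 33+13-11=35; pred: 12+3-3=12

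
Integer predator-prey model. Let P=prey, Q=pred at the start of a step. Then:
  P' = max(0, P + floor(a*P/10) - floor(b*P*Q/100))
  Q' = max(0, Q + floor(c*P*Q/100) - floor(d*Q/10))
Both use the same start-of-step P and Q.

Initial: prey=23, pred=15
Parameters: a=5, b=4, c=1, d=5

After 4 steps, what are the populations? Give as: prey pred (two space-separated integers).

Step 1: prey: 23+11-13=21; pred: 15+3-7=11
Step 2: prey: 21+10-9=22; pred: 11+2-5=8
Step 3: prey: 22+11-7=26; pred: 8+1-4=5
Step 4: prey: 26+13-5=34; pred: 5+1-2=4

Answer: 34 4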